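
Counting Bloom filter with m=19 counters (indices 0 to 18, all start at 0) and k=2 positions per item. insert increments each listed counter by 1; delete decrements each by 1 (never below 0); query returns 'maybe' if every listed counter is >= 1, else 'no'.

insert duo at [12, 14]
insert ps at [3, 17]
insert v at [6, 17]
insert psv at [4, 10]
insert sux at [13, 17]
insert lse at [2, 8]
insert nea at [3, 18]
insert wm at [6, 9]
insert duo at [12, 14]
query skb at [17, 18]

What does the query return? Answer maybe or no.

Answer: maybe

Derivation:
Step 1: insert duo at [12, 14] -> counters=[0,0,0,0,0,0,0,0,0,0,0,0,1,0,1,0,0,0,0]
Step 2: insert ps at [3, 17] -> counters=[0,0,0,1,0,0,0,0,0,0,0,0,1,0,1,0,0,1,0]
Step 3: insert v at [6, 17] -> counters=[0,0,0,1,0,0,1,0,0,0,0,0,1,0,1,0,0,2,0]
Step 4: insert psv at [4, 10] -> counters=[0,0,0,1,1,0,1,0,0,0,1,0,1,0,1,0,0,2,0]
Step 5: insert sux at [13, 17] -> counters=[0,0,0,1,1,0,1,0,0,0,1,0,1,1,1,0,0,3,0]
Step 6: insert lse at [2, 8] -> counters=[0,0,1,1,1,0,1,0,1,0,1,0,1,1,1,0,0,3,0]
Step 7: insert nea at [3, 18] -> counters=[0,0,1,2,1,0,1,0,1,0,1,0,1,1,1,0,0,3,1]
Step 8: insert wm at [6, 9] -> counters=[0,0,1,2,1,0,2,0,1,1,1,0,1,1,1,0,0,3,1]
Step 9: insert duo at [12, 14] -> counters=[0,0,1,2,1,0,2,0,1,1,1,0,2,1,2,0,0,3,1]
Query skb: check counters[17]=3 counters[18]=1 -> maybe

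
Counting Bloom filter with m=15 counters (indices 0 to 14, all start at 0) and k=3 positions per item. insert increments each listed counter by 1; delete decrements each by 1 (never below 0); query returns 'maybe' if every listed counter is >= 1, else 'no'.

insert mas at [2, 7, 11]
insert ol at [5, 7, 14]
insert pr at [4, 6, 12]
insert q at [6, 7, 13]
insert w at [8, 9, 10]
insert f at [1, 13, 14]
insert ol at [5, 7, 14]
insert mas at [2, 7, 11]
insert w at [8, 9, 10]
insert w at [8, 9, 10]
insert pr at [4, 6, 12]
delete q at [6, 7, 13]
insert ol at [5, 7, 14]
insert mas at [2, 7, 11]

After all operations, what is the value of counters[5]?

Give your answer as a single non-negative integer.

Answer: 3

Derivation:
Step 1: insert mas at [2, 7, 11] -> counters=[0,0,1,0,0,0,0,1,0,0,0,1,0,0,0]
Step 2: insert ol at [5, 7, 14] -> counters=[0,0,1,0,0,1,0,2,0,0,0,1,0,0,1]
Step 3: insert pr at [4, 6, 12] -> counters=[0,0,1,0,1,1,1,2,0,0,0,1,1,0,1]
Step 4: insert q at [6, 7, 13] -> counters=[0,0,1,0,1,1,2,3,0,0,0,1,1,1,1]
Step 5: insert w at [8, 9, 10] -> counters=[0,0,1,0,1,1,2,3,1,1,1,1,1,1,1]
Step 6: insert f at [1, 13, 14] -> counters=[0,1,1,0,1,1,2,3,1,1,1,1,1,2,2]
Step 7: insert ol at [5, 7, 14] -> counters=[0,1,1,0,1,2,2,4,1,1,1,1,1,2,3]
Step 8: insert mas at [2, 7, 11] -> counters=[0,1,2,0,1,2,2,5,1,1,1,2,1,2,3]
Step 9: insert w at [8, 9, 10] -> counters=[0,1,2,0,1,2,2,5,2,2,2,2,1,2,3]
Step 10: insert w at [8, 9, 10] -> counters=[0,1,2,0,1,2,2,5,3,3,3,2,1,2,3]
Step 11: insert pr at [4, 6, 12] -> counters=[0,1,2,0,2,2,3,5,3,3,3,2,2,2,3]
Step 12: delete q at [6, 7, 13] -> counters=[0,1,2,0,2,2,2,4,3,3,3,2,2,1,3]
Step 13: insert ol at [5, 7, 14] -> counters=[0,1,2,0,2,3,2,5,3,3,3,2,2,1,4]
Step 14: insert mas at [2, 7, 11] -> counters=[0,1,3,0,2,3,2,6,3,3,3,3,2,1,4]
Final counters=[0,1,3,0,2,3,2,6,3,3,3,3,2,1,4] -> counters[5]=3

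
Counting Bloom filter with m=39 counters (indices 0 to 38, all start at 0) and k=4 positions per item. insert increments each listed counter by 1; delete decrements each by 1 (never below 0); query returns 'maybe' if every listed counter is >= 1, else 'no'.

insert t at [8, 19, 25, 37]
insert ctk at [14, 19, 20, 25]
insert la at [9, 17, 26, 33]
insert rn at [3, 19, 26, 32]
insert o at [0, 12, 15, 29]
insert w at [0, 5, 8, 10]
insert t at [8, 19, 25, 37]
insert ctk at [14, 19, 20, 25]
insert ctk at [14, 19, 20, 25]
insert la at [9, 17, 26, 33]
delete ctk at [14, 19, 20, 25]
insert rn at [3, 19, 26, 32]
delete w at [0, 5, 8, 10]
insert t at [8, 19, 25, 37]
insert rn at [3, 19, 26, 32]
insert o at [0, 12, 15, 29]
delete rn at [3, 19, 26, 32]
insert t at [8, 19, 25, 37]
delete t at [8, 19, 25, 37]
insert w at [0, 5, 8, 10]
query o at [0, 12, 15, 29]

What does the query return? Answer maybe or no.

Step 1: insert t at [8, 19, 25, 37] -> counters=[0,0,0,0,0,0,0,0,1,0,0,0,0,0,0,0,0,0,0,1,0,0,0,0,0,1,0,0,0,0,0,0,0,0,0,0,0,1,0]
Step 2: insert ctk at [14, 19, 20, 25] -> counters=[0,0,0,0,0,0,0,0,1,0,0,0,0,0,1,0,0,0,0,2,1,0,0,0,0,2,0,0,0,0,0,0,0,0,0,0,0,1,0]
Step 3: insert la at [9, 17, 26, 33] -> counters=[0,0,0,0,0,0,0,0,1,1,0,0,0,0,1,0,0,1,0,2,1,0,0,0,0,2,1,0,0,0,0,0,0,1,0,0,0,1,0]
Step 4: insert rn at [3, 19, 26, 32] -> counters=[0,0,0,1,0,0,0,0,1,1,0,0,0,0,1,0,0,1,0,3,1,0,0,0,0,2,2,0,0,0,0,0,1,1,0,0,0,1,0]
Step 5: insert o at [0, 12, 15, 29] -> counters=[1,0,0,1,0,0,0,0,1,1,0,0,1,0,1,1,0,1,0,3,1,0,0,0,0,2,2,0,0,1,0,0,1,1,0,0,0,1,0]
Step 6: insert w at [0, 5, 8, 10] -> counters=[2,0,0,1,0,1,0,0,2,1,1,0,1,0,1,1,0,1,0,3,1,0,0,0,0,2,2,0,0,1,0,0,1,1,0,0,0,1,0]
Step 7: insert t at [8, 19, 25, 37] -> counters=[2,0,0,1,0,1,0,0,3,1,1,0,1,0,1,1,0,1,0,4,1,0,0,0,0,3,2,0,0,1,0,0,1,1,0,0,0,2,0]
Step 8: insert ctk at [14, 19, 20, 25] -> counters=[2,0,0,1,0,1,0,0,3,1,1,0,1,0,2,1,0,1,0,5,2,0,0,0,0,4,2,0,0,1,0,0,1,1,0,0,0,2,0]
Step 9: insert ctk at [14, 19, 20, 25] -> counters=[2,0,0,1,0,1,0,0,3,1,1,0,1,0,3,1,0,1,0,6,3,0,0,0,0,5,2,0,0,1,0,0,1,1,0,0,0,2,0]
Step 10: insert la at [9, 17, 26, 33] -> counters=[2,0,0,1,0,1,0,0,3,2,1,0,1,0,3,1,0,2,0,6,3,0,0,0,0,5,3,0,0,1,0,0,1,2,0,0,0,2,0]
Step 11: delete ctk at [14, 19, 20, 25] -> counters=[2,0,0,1,0,1,0,0,3,2,1,0,1,0,2,1,0,2,0,5,2,0,0,0,0,4,3,0,0,1,0,0,1,2,0,0,0,2,0]
Step 12: insert rn at [3, 19, 26, 32] -> counters=[2,0,0,2,0,1,0,0,3,2,1,0,1,0,2,1,0,2,0,6,2,0,0,0,0,4,4,0,0,1,0,0,2,2,0,0,0,2,0]
Step 13: delete w at [0, 5, 8, 10] -> counters=[1,0,0,2,0,0,0,0,2,2,0,0,1,0,2,1,0,2,0,6,2,0,0,0,0,4,4,0,0,1,0,0,2,2,0,0,0,2,0]
Step 14: insert t at [8, 19, 25, 37] -> counters=[1,0,0,2,0,0,0,0,3,2,0,0,1,0,2,1,0,2,0,7,2,0,0,0,0,5,4,0,0,1,0,0,2,2,0,0,0,3,0]
Step 15: insert rn at [3, 19, 26, 32] -> counters=[1,0,0,3,0,0,0,0,3,2,0,0,1,0,2,1,0,2,0,8,2,0,0,0,0,5,5,0,0,1,0,0,3,2,0,0,0,3,0]
Step 16: insert o at [0, 12, 15, 29] -> counters=[2,0,0,3,0,0,0,0,3,2,0,0,2,0,2,2,0,2,0,8,2,0,0,0,0,5,5,0,0,2,0,0,3,2,0,0,0,3,0]
Step 17: delete rn at [3, 19, 26, 32] -> counters=[2,0,0,2,0,0,0,0,3,2,0,0,2,0,2,2,0,2,0,7,2,0,0,0,0,5,4,0,0,2,0,0,2,2,0,0,0,3,0]
Step 18: insert t at [8, 19, 25, 37] -> counters=[2,0,0,2,0,0,0,0,4,2,0,0,2,0,2,2,0,2,0,8,2,0,0,0,0,6,4,0,0,2,0,0,2,2,0,0,0,4,0]
Step 19: delete t at [8, 19, 25, 37] -> counters=[2,0,0,2,0,0,0,0,3,2,0,0,2,0,2,2,0,2,0,7,2,0,0,0,0,5,4,0,0,2,0,0,2,2,0,0,0,3,0]
Step 20: insert w at [0, 5, 8, 10] -> counters=[3,0,0,2,0,1,0,0,4,2,1,0,2,0,2,2,0,2,0,7,2,0,0,0,0,5,4,0,0,2,0,0,2,2,0,0,0,3,0]
Query o: check counters[0]=3 counters[12]=2 counters[15]=2 counters[29]=2 -> maybe

Answer: maybe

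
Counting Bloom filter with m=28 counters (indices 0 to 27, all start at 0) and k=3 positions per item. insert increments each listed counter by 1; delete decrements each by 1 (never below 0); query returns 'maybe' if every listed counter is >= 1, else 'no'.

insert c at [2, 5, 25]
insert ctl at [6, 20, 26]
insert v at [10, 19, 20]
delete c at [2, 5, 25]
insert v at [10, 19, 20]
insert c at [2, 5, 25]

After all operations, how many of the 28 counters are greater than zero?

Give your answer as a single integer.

Step 1: insert c at [2, 5, 25] -> counters=[0,0,1,0,0,1,0,0,0,0,0,0,0,0,0,0,0,0,0,0,0,0,0,0,0,1,0,0]
Step 2: insert ctl at [6, 20, 26] -> counters=[0,0,1,0,0,1,1,0,0,0,0,0,0,0,0,0,0,0,0,0,1,0,0,0,0,1,1,0]
Step 3: insert v at [10, 19, 20] -> counters=[0,0,1,0,0,1,1,0,0,0,1,0,0,0,0,0,0,0,0,1,2,0,0,0,0,1,1,0]
Step 4: delete c at [2, 5, 25] -> counters=[0,0,0,0,0,0,1,0,0,0,1,0,0,0,0,0,0,0,0,1,2,0,0,0,0,0,1,0]
Step 5: insert v at [10, 19, 20] -> counters=[0,0,0,0,0,0,1,0,0,0,2,0,0,0,0,0,0,0,0,2,3,0,0,0,0,0,1,0]
Step 6: insert c at [2, 5, 25] -> counters=[0,0,1,0,0,1,1,0,0,0,2,0,0,0,0,0,0,0,0,2,3,0,0,0,0,1,1,0]
Final counters=[0,0,1,0,0,1,1,0,0,0,2,0,0,0,0,0,0,0,0,2,3,0,0,0,0,1,1,0] -> 8 nonzero

Answer: 8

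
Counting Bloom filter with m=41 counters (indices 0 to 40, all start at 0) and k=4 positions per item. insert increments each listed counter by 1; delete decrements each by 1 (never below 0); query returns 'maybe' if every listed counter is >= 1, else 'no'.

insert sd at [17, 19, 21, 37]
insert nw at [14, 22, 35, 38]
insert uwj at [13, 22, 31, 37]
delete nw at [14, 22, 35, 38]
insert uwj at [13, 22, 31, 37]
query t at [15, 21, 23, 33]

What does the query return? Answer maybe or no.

Answer: no

Derivation:
Step 1: insert sd at [17, 19, 21, 37] -> counters=[0,0,0,0,0,0,0,0,0,0,0,0,0,0,0,0,0,1,0,1,0,1,0,0,0,0,0,0,0,0,0,0,0,0,0,0,0,1,0,0,0]
Step 2: insert nw at [14, 22, 35, 38] -> counters=[0,0,0,0,0,0,0,0,0,0,0,0,0,0,1,0,0,1,0,1,0,1,1,0,0,0,0,0,0,0,0,0,0,0,0,1,0,1,1,0,0]
Step 3: insert uwj at [13, 22, 31, 37] -> counters=[0,0,0,0,0,0,0,0,0,0,0,0,0,1,1,0,0,1,0,1,0,1,2,0,0,0,0,0,0,0,0,1,0,0,0,1,0,2,1,0,0]
Step 4: delete nw at [14, 22, 35, 38] -> counters=[0,0,0,0,0,0,0,0,0,0,0,0,0,1,0,0,0,1,0,1,0,1,1,0,0,0,0,0,0,0,0,1,0,0,0,0,0,2,0,0,0]
Step 5: insert uwj at [13, 22, 31, 37] -> counters=[0,0,0,0,0,0,0,0,0,0,0,0,0,2,0,0,0,1,0,1,0,1,2,0,0,0,0,0,0,0,0,2,0,0,0,0,0,3,0,0,0]
Query t: check counters[15]=0 counters[21]=1 counters[23]=0 counters[33]=0 -> no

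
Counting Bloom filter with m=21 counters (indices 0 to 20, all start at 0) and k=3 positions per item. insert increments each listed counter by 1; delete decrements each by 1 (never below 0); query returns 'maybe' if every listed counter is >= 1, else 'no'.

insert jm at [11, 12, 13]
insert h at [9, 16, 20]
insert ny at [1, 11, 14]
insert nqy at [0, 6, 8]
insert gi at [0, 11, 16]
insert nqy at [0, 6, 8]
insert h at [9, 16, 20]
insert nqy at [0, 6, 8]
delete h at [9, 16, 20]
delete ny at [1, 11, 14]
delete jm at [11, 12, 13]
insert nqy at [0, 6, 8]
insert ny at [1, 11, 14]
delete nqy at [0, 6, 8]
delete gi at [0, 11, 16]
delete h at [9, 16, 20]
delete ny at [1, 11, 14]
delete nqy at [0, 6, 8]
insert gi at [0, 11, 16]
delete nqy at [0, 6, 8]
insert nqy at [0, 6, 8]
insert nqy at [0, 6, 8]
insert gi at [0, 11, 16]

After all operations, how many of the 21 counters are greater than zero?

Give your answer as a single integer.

Step 1: insert jm at [11, 12, 13] -> counters=[0,0,0,0,0,0,0,0,0,0,0,1,1,1,0,0,0,0,0,0,0]
Step 2: insert h at [9, 16, 20] -> counters=[0,0,0,0,0,0,0,0,0,1,0,1,1,1,0,0,1,0,0,0,1]
Step 3: insert ny at [1, 11, 14] -> counters=[0,1,0,0,0,0,0,0,0,1,0,2,1,1,1,0,1,0,0,0,1]
Step 4: insert nqy at [0, 6, 8] -> counters=[1,1,0,0,0,0,1,0,1,1,0,2,1,1,1,0,1,0,0,0,1]
Step 5: insert gi at [0, 11, 16] -> counters=[2,1,0,0,0,0,1,0,1,1,0,3,1,1,1,0,2,0,0,0,1]
Step 6: insert nqy at [0, 6, 8] -> counters=[3,1,0,0,0,0,2,0,2,1,0,3,1,1,1,0,2,0,0,0,1]
Step 7: insert h at [9, 16, 20] -> counters=[3,1,0,0,0,0,2,0,2,2,0,3,1,1,1,0,3,0,0,0,2]
Step 8: insert nqy at [0, 6, 8] -> counters=[4,1,0,0,0,0,3,0,3,2,0,3,1,1,1,0,3,0,0,0,2]
Step 9: delete h at [9, 16, 20] -> counters=[4,1,0,0,0,0,3,0,3,1,0,3,1,1,1,0,2,0,0,0,1]
Step 10: delete ny at [1, 11, 14] -> counters=[4,0,0,0,0,0,3,0,3,1,0,2,1,1,0,0,2,0,0,0,1]
Step 11: delete jm at [11, 12, 13] -> counters=[4,0,0,0,0,0,3,0,3,1,0,1,0,0,0,0,2,0,0,0,1]
Step 12: insert nqy at [0, 6, 8] -> counters=[5,0,0,0,0,0,4,0,4,1,0,1,0,0,0,0,2,0,0,0,1]
Step 13: insert ny at [1, 11, 14] -> counters=[5,1,0,0,0,0,4,0,4,1,0,2,0,0,1,0,2,0,0,0,1]
Step 14: delete nqy at [0, 6, 8] -> counters=[4,1,0,0,0,0,3,0,3,1,0,2,0,0,1,0,2,0,0,0,1]
Step 15: delete gi at [0, 11, 16] -> counters=[3,1,0,0,0,0,3,0,3,1,0,1,0,0,1,0,1,0,0,0,1]
Step 16: delete h at [9, 16, 20] -> counters=[3,1,0,0,0,0,3,0,3,0,0,1,0,0,1,0,0,0,0,0,0]
Step 17: delete ny at [1, 11, 14] -> counters=[3,0,0,0,0,0,3,0,3,0,0,0,0,0,0,0,0,0,0,0,0]
Step 18: delete nqy at [0, 6, 8] -> counters=[2,0,0,0,0,0,2,0,2,0,0,0,0,0,0,0,0,0,0,0,0]
Step 19: insert gi at [0, 11, 16] -> counters=[3,0,0,0,0,0,2,0,2,0,0,1,0,0,0,0,1,0,0,0,0]
Step 20: delete nqy at [0, 6, 8] -> counters=[2,0,0,0,0,0,1,0,1,0,0,1,0,0,0,0,1,0,0,0,0]
Step 21: insert nqy at [0, 6, 8] -> counters=[3,0,0,0,0,0,2,0,2,0,0,1,0,0,0,0,1,0,0,0,0]
Step 22: insert nqy at [0, 6, 8] -> counters=[4,0,0,0,0,0,3,0,3,0,0,1,0,0,0,0,1,0,0,0,0]
Step 23: insert gi at [0, 11, 16] -> counters=[5,0,0,0,0,0,3,0,3,0,0,2,0,0,0,0,2,0,0,0,0]
Final counters=[5,0,0,0,0,0,3,0,3,0,0,2,0,0,0,0,2,0,0,0,0] -> 5 nonzero

Answer: 5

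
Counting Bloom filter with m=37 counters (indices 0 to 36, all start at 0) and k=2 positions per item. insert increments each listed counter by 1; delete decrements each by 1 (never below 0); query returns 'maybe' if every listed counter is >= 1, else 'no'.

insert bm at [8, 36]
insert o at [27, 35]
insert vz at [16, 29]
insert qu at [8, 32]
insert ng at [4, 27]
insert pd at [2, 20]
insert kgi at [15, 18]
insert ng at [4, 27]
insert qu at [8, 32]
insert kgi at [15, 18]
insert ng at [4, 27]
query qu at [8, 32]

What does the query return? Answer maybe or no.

Step 1: insert bm at [8, 36] -> counters=[0,0,0,0,0,0,0,0,1,0,0,0,0,0,0,0,0,0,0,0,0,0,0,0,0,0,0,0,0,0,0,0,0,0,0,0,1]
Step 2: insert o at [27, 35] -> counters=[0,0,0,0,0,0,0,0,1,0,0,0,0,0,0,0,0,0,0,0,0,0,0,0,0,0,0,1,0,0,0,0,0,0,0,1,1]
Step 3: insert vz at [16, 29] -> counters=[0,0,0,0,0,0,0,0,1,0,0,0,0,0,0,0,1,0,0,0,0,0,0,0,0,0,0,1,0,1,0,0,0,0,0,1,1]
Step 4: insert qu at [8, 32] -> counters=[0,0,0,0,0,0,0,0,2,0,0,0,0,0,0,0,1,0,0,0,0,0,0,0,0,0,0,1,0,1,0,0,1,0,0,1,1]
Step 5: insert ng at [4, 27] -> counters=[0,0,0,0,1,0,0,0,2,0,0,0,0,0,0,0,1,0,0,0,0,0,0,0,0,0,0,2,0,1,0,0,1,0,0,1,1]
Step 6: insert pd at [2, 20] -> counters=[0,0,1,0,1,0,0,0,2,0,0,0,0,0,0,0,1,0,0,0,1,0,0,0,0,0,0,2,0,1,0,0,1,0,0,1,1]
Step 7: insert kgi at [15, 18] -> counters=[0,0,1,0,1,0,0,0,2,0,0,0,0,0,0,1,1,0,1,0,1,0,0,0,0,0,0,2,0,1,0,0,1,0,0,1,1]
Step 8: insert ng at [4, 27] -> counters=[0,0,1,0,2,0,0,0,2,0,0,0,0,0,0,1,1,0,1,0,1,0,0,0,0,0,0,3,0,1,0,0,1,0,0,1,1]
Step 9: insert qu at [8, 32] -> counters=[0,0,1,0,2,0,0,0,3,0,0,0,0,0,0,1,1,0,1,0,1,0,0,0,0,0,0,3,0,1,0,0,2,0,0,1,1]
Step 10: insert kgi at [15, 18] -> counters=[0,0,1,0,2,0,0,0,3,0,0,0,0,0,0,2,1,0,2,0,1,0,0,0,0,0,0,3,0,1,0,0,2,0,0,1,1]
Step 11: insert ng at [4, 27] -> counters=[0,0,1,0,3,0,0,0,3,0,0,0,0,0,0,2,1,0,2,0,1,0,0,0,0,0,0,4,0,1,0,0,2,0,0,1,1]
Query qu: check counters[8]=3 counters[32]=2 -> maybe

Answer: maybe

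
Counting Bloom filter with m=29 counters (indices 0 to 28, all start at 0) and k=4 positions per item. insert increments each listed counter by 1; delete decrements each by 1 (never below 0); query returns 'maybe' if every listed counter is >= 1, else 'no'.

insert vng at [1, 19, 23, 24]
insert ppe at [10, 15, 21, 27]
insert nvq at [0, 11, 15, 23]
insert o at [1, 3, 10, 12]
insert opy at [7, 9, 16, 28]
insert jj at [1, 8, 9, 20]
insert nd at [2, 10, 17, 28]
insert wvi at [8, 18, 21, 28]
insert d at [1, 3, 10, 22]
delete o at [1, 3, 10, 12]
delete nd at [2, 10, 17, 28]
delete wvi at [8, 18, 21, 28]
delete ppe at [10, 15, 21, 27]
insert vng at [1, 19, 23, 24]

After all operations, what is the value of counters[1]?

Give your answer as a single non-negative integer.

Answer: 4

Derivation:
Step 1: insert vng at [1, 19, 23, 24] -> counters=[0,1,0,0,0,0,0,0,0,0,0,0,0,0,0,0,0,0,0,1,0,0,0,1,1,0,0,0,0]
Step 2: insert ppe at [10, 15, 21, 27] -> counters=[0,1,0,0,0,0,0,0,0,0,1,0,0,0,0,1,0,0,0,1,0,1,0,1,1,0,0,1,0]
Step 3: insert nvq at [0, 11, 15, 23] -> counters=[1,1,0,0,0,0,0,0,0,0,1,1,0,0,0,2,0,0,0,1,0,1,0,2,1,0,0,1,0]
Step 4: insert o at [1, 3, 10, 12] -> counters=[1,2,0,1,0,0,0,0,0,0,2,1,1,0,0,2,0,0,0,1,0,1,0,2,1,0,0,1,0]
Step 5: insert opy at [7, 9, 16, 28] -> counters=[1,2,0,1,0,0,0,1,0,1,2,1,1,0,0,2,1,0,0,1,0,1,0,2,1,0,0,1,1]
Step 6: insert jj at [1, 8, 9, 20] -> counters=[1,3,0,1,0,0,0,1,1,2,2,1,1,0,0,2,1,0,0,1,1,1,0,2,1,0,0,1,1]
Step 7: insert nd at [2, 10, 17, 28] -> counters=[1,3,1,1,0,0,0,1,1,2,3,1,1,0,0,2,1,1,0,1,1,1,0,2,1,0,0,1,2]
Step 8: insert wvi at [8, 18, 21, 28] -> counters=[1,3,1,1,0,0,0,1,2,2,3,1,1,0,0,2,1,1,1,1,1,2,0,2,1,0,0,1,3]
Step 9: insert d at [1, 3, 10, 22] -> counters=[1,4,1,2,0,0,0,1,2,2,4,1,1,0,0,2,1,1,1,1,1,2,1,2,1,0,0,1,3]
Step 10: delete o at [1, 3, 10, 12] -> counters=[1,3,1,1,0,0,0,1,2,2,3,1,0,0,0,2,1,1,1,1,1,2,1,2,1,0,0,1,3]
Step 11: delete nd at [2, 10, 17, 28] -> counters=[1,3,0,1,0,0,0,1,2,2,2,1,0,0,0,2,1,0,1,1,1,2,1,2,1,0,0,1,2]
Step 12: delete wvi at [8, 18, 21, 28] -> counters=[1,3,0,1,0,0,0,1,1,2,2,1,0,0,0,2,1,0,0,1,1,1,1,2,1,0,0,1,1]
Step 13: delete ppe at [10, 15, 21, 27] -> counters=[1,3,0,1,0,0,0,1,1,2,1,1,0,0,0,1,1,0,0,1,1,0,1,2,1,0,0,0,1]
Step 14: insert vng at [1, 19, 23, 24] -> counters=[1,4,0,1,0,0,0,1,1,2,1,1,0,0,0,1,1,0,0,2,1,0,1,3,2,0,0,0,1]
Final counters=[1,4,0,1,0,0,0,1,1,2,1,1,0,0,0,1,1,0,0,2,1,0,1,3,2,0,0,0,1] -> counters[1]=4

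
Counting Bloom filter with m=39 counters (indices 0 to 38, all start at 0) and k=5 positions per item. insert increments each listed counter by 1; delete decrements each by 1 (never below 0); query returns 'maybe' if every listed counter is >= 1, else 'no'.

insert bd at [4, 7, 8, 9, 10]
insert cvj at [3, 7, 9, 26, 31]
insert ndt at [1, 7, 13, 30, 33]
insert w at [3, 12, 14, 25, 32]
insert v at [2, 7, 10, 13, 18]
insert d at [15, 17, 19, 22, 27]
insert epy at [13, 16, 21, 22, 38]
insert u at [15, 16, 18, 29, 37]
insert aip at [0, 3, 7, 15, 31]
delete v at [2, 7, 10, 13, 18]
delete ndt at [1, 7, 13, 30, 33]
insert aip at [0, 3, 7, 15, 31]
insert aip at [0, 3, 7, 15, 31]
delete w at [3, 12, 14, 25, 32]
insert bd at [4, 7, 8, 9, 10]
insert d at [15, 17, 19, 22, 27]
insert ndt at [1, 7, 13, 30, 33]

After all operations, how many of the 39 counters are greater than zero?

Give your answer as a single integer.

Answer: 24

Derivation:
Step 1: insert bd at [4, 7, 8, 9, 10] -> counters=[0,0,0,0,1,0,0,1,1,1,1,0,0,0,0,0,0,0,0,0,0,0,0,0,0,0,0,0,0,0,0,0,0,0,0,0,0,0,0]
Step 2: insert cvj at [3, 7, 9, 26, 31] -> counters=[0,0,0,1,1,0,0,2,1,2,1,0,0,0,0,0,0,0,0,0,0,0,0,0,0,0,1,0,0,0,0,1,0,0,0,0,0,0,0]
Step 3: insert ndt at [1, 7, 13, 30, 33] -> counters=[0,1,0,1,1,0,0,3,1,2,1,0,0,1,0,0,0,0,0,0,0,0,0,0,0,0,1,0,0,0,1,1,0,1,0,0,0,0,0]
Step 4: insert w at [3, 12, 14, 25, 32] -> counters=[0,1,0,2,1,0,0,3,1,2,1,0,1,1,1,0,0,0,0,0,0,0,0,0,0,1,1,0,0,0,1,1,1,1,0,0,0,0,0]
Step 5: insert v at [2, 7, 10, 13, 18] -> counters=[0,1,1,2,1,0,0,4,1,2,2,0,1,2,1,0,0,0,1,0,0,0,0,0,0,1,1,0,0,0,1,1,1,1,0,0,0,0,0]
Step 6: insert d at [15, 17, 19, 22, 27] -> counters=[0,1,1,2,1,0,0,4,1,2,2,0,1,2,1,1,0,1,1,1,0,0,1,0,0,1,1,1,0,0,1,1,1,1,0,0,0,0,0]
Step 7: insert epy at [13, 16, 21, 22, 38] -> counters=[0,1,1,2,1,0,0,4,1,2,2,0,1,3,1,1,1,1,1,1,0,1,2,0,0,1,1,1,0,0,1,1,1,1,0,0,0,0,1]
Step 8: insert u at [15, 16, 18, 29, 37] -> counters=[0,1,1,2,1,0,0,4,1,2,2,0,1,3,1,2,2,1,2,1,0,1,2,0,0,1,1,1,0,1,1,1,1,1,0,0,0,1,1]
Step 9: insert aip at [0, 3, 7, 15, 31] -> counters=[1,1,1,3,1,0,0,5,1,2,2,0,1,3,1,3,2,1,2,1,0,1,2,0,0,1,1,1,0,1,1,2,1,1,0,0,0,1,1]
Step 10: delete v at [2, 7, 10, 13, 18] -> counters=[1,1,0,3,1,0,0,4,1,2,1,0,1,2,1,3,2,1,1,1,0,1,2,0,0,1,1,1,0,1,1,2,1,1,0,0,0,1,1]
Step 11: delete ndt at [1, 7, 13, 30, 33] -> counters=[1,0,0,3,1,0,0,3,1,2,1,0,1,1,1,3,2,1,1,1,0,1,2,0,0,1,1,1,0,1,0,2,1,0,0,0,0,1,1]
Step 12: insert aip at [0, 3, 7, 15, 31] -> counters=[2,0,0,4,1,0,0,4,1,2,1,0,1,1,1,4,2,1,1,1,0,1,2,0,0,1,1,1,0,1,0,3,1,0,0,0,0,1,1]
Step 13: insert aip at [0, 3, 7, 15, 31] -> counters=[3,0,0,5,1,0,0,5,1,2,1,0,1,1,1,5,2,1,1,1,0,1,2,0,0,1,1,1,0,1,0,4,1,0,0,0,0,1,1]
Step 14: delete w at [3, 12, 14, 25, 32] -> counters=[3,0,0,4,1,0,0,5,1,2,1,0,0,1,0,5,2,1,1,1,0,1,2,0,0,0,1,1,0,1,0,4,0,0,0,0,0,1,1]
Step 15: insert bd at [4, 7, 8, 9, 10] -> counters=[3,0,0,4,2,0,0,6,2,3,2,0,0,1,0,5,2,1,1,1,0,1,2,0,0,0,1,1,0,1,0,4,0,0,0,0,0,1,1]
Step 16: insert d at [15, 17, 19, 22, 27] -> counters=[3,0,0,4,2,0,0,6,2,3,2,0,0,1,0,6,2,2,1,2,0,1,3,0,0,0,1,2,0,1,0,4,0,0,0,0,0,1,1]
Step 17: insert ndt at [1, 7, 13, 30, 33] -> counters=[3,1,0,4,2,0,0,7,2,3,2,0,0,2,0,6,2,2,1,2,0,1,3,0,0,0,1,2,0,1,1,4,0,1,0,0,0,1,1]
Final counters=[3,1,0,4,2,0,0,7,2,3,2,0,0,2,0,6,2,2,1,2,0,1,3,0,0,0,1,2,0,1,1,4,0,1,0,0,0,1,1] -> 24 nonzero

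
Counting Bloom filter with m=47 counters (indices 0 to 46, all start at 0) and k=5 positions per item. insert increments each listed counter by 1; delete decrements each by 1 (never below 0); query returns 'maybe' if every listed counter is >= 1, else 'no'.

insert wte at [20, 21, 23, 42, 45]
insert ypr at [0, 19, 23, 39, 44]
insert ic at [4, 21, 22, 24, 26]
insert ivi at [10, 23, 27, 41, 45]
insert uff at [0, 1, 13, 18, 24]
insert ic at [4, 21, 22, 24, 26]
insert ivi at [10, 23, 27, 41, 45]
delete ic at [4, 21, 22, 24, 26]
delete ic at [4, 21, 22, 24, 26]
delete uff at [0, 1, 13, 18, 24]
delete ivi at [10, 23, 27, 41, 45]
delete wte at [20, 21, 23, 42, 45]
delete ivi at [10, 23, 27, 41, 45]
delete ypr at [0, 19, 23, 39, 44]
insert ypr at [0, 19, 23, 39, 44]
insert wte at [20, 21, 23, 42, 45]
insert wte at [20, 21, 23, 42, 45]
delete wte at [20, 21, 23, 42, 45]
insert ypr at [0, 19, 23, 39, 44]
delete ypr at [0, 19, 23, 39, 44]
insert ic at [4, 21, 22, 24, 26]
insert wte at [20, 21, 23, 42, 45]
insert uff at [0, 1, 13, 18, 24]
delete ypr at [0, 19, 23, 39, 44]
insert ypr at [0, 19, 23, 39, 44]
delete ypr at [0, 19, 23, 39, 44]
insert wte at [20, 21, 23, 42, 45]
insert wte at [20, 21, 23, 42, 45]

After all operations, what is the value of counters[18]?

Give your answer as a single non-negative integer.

Step 1: insert wte at [20, 21, 23, 42, 45] -> counters=[0,0,0,0,0,0,0,0,0,0,0,0,0,0,0,0,0,0,0,0,1,1,0,1,0,0,0,0,0,0,0,0,0,0,0,0,0,0,0,0,0,0,1,0,0,1,0]
Step 2: insert ypr at [0, 19, 23, 39, 44] -> counters=[1,0,0,0,0,0,0,0,0,0,0,0,0,0,0,0,0,0,0,1,1,1,0,2,0,0,0,0,0,0,0,0,0,0,0,0,0,0,0,1,0,0,1,0,1,1,0]
Step 3: insert ic at [4, 21, 22, 24, 26] -> counters=[1,0,0,0,1,0,0,0,0,0,0,0,0,0,0,0,0,0,0,1,1,2,1,2,1,0,1,0,0,0,0,0,0,0,0,0,0,0,0,1,0,0,1,0,1,1,0]
Step 4: insert ivi at [10, 23, 27, 41, 45] -> counters=[1,0,0,0,1,0,0,0,0,0,1,0,0,0,0,0,0,0,0,1,1,2,1,3,1,0,1,1,0,0,0,0,0,0,0,0,0,0,0,1,0,1,1,0,1,2,0]
Step 5: insert uff at [0, 1, 13, 18, 24] -> counters=[2,1,0,0,1,0,0,0,0,0,1,0,0,1,0,0,0,0,1,1,1,2,1,3,2,0,1,1,0,0,0,0,0,0,0,0,0,0,0,1,0,1,1,0,1,2,0]
Step 6: insert ic at [4, 21, 22, 24, 26] -> counters=[2,1,0,0,2,0,0,0,0,0,1,0,0,1,0,0,0,0,1,1,1,3,2,3,3,0,2,1,0,0,0,0,0,0,0,0,0,0,0,1,0,1,1,0,1,2,0]
Step 7: insert ivi at [10, 23, 27, 41, 45] -> counters=[2,1,0,0,2,0,0,0,0,0,2,0,0,1,0,0,0,0,1,1,1,3,2,4,3,0,2,2,0,0,0,0,0,0,0,0,0,0,0,1,0,2,1,0,1,3,0]
Step 8: delete ic at [4, 21, 22, 24, 26] -> counters=[2,1,0,0,1,0,0,0,0,0,2,0,0,1,0,0,0,0,1,1,1,2,1,4,2,0,1,2,0,0,0,0,0,0,0,0,0,0,0,1,0,2,1,0,1,3,0]
Step 9: delete ic at [4, 21, 22, 24, 26] -> counters=[2,1,0,0,0,0,0,0,0,0,2,0,0,1,0,0,0,0,1,1,1,1,0,4,1,0,0,2,0,0,0,0,0,0,0,0,0,0,0,1,0,2,1,0,1,3,0]
Step 10: delete uff at [0, 1, 13, 18, 24] -> counters=[1,0,0,0,0,0,0,0,0,0,2,0,0,0,0,0,0,0,0,1,1,1,0,4,0,0,0,2,0,0,0,0,0,0,0,0,0,0,0,1,0,2,1,0,1,3,0]
Step 11: delete ivi at [10, 23, 27, 41, 45] -> counters=[1,0,0,0,0,0,0,0,0,0,1,0,0,0,0,0,0,0,0,1,1,1,0,3,0,0,0,1,0,0,0,0,0,0,0,0,0,0,0,1,0,1,1,0,1,2,0]
Step 12: delete wte at [20, 21, 23, 42, 45] -> counters=[1,0,0,0,0,0,0,0,0,0,1,0,0,0,0,0,0,0,0,1,0,0,0,2,0,0,0,1,0,0,0,0,0,0,0,0,0,0,0,1,0,1,0,0,1,1,0]
Step 13: delete ivi at [10, 23, 27, 41, 45] -> counters=[1,0,0,0,0,0,0,0,0,0,0,0,0,0,0,0,0,0,0,1,0,0,0,1,0,0,0,0,0,0,0,0,0,0,0,0,0,0,0,1,0,0,0,0,1,0,0]
Step 14: delete ypr at [0, 19, 23, 39, 44] -> counters=[0,0,0,0,0,0,0,0,0,0,0,0,0,0,0,0,0,0,0,0,0,0,0,0,0,0,0,0,0,0,0,0,0,0,0,0,0,0,0,0,0,0,0,0,0,0,0]
Step 15: insert ypr at [0, 19, 23, 39, 44] -> counters=[1,0,0,0,0,0,0,0,0,0,0,0,0,0,0,0,0,0,0,1,0,0,0,1,0,0,0,0,0,0,0,0,0,0,0,0,0,0,0,1,0,0,0,0,1,0,0]
Step 16: insert wte at [20, 21, 23, 42, 45] -> counters=[1,0,0,0,0,0,0,0,0,0,0,0,0,0,0,0,0,0,0,1,1,1,0,2,0,0,0,0,0,0,0,0,0,0,0,0,0,0,0,1,0,0,1,0,1,1,0]
Step 17: insert wte at [20, 21, 23, 42, 45] -> counters=[1,0,0,0,0,0,0,0,0,0,0,0,0,0,0,0,0,0,0,1,2,2,0,3,0,0,0,0,0,0,0,0,0,0,0,0,0,0,0,1,0,0,2,0,1,2,0]
Step 18: delete wte at [20, 21, 23, 42, 45] -> counters=[1,0,0,0,0,0,0,0,0,0,0,0,0,0,0,0,0,0,0,1,1,1,0,2,0,0,0,0,0,0,0,0,0,0,0,0,0,0,0,1,0,0,1,0,1,1,0]
Step 19: insert ypr at [0, 19, 23, 39, 44] -> counters=[2,0,0,0,0,0,0,0,0,0,0,0,0,0,0,0,0,0,0,2,1,1,0,3,0,0,0,0,0,0,0,0,0,0,0,0,0,0,0,2,0,0,1,0,2,1,0]
Step 20: delete ypr at [0, 19, 23, 39, 44] -> counters=[1,0,0,0,0,0,0,0,0,0,0,0,0,0,0,0,0,0,0,1,1,1,0,2,0,0,0,0,0,0,0,0,0,0,0,0,0,0,0,1,0,0,1,0,1,1,0]
Step 21: insert ic at [4, 21, 22, 24, 26] -> counters=[1,0,0,0,1,0,0,0,0,0,0,0,0,0,0,0,0,0,0,1,1,2,1,2,1,0,1,0,0,0,0,0,0,0,0,0,0,0,0,1,0,0,1,0,1,1,0]
Step 22: insert wte at [20, 21, 23, 42, 45] -> counters=[1,0,0,0,1,0,0,0,0,0,0,0,0,0,0,0,0,0,0,1,2,3,1,3,1,0,1,0,0,0,0,0,0,0,0,0,0,0,0,1,0,0,2,0,1,2,0]
Step 23: insert uff at [0, 1, 13, 18, 24] -> counters=[2,1,0,0,1,0,0,0,0,0,0,0,0,1,0,0,0,0,1,1,2,3,1,3,2,0,1,0,0,0,0,0,0,0,0,0,0,0,0,1,0,0,2,0,1,2,0]
Step 24: delete ypr at [0, 19, 23, 39, 44] -> counters=[1,1,0,0,1,0,0,0,0,0,0,0,0,1,0,0,0,0,1,0,2,3,1,2,2,0,1,0,0,0,0,0,0,0,0,0,0,0,0,0,0,0,2,0,0,2,0]
Step 25: insert ypr at [0, 19, 23, 39, 44] -> counters=[2,1,0,0,1,0,0,0,0,0,0,0,0,1,0,0,0,0,1,1,2,3,1,3,2,0,1,0,0,0,0,0,0,0,0,0,0,0,0,1,0,0,2,0,1,2,0]
Step 26: delete ypr at [0, 19, 23, 39, 44] -> counters=[1,1,0,0,1,0,0,0,0,0,0,0,0,1,0,0,0,0,1,0,2,3,1,2,2,0,1,0,0,0,0,0,0,0,0,0,0,0,0,0,0,0,2,0,0,2,0]
Step 27: insert wte at [20, 21, 23, 42, 45] -> counters=[1,1,0,0,1,0,0,0,0,0,0,0,0,1,0,0,0,0,1,0,3,4,1,3,2,0,1,0,0,0,0,0,0,0,0,0,0,0,0,0,0,0,3,0,0,3,0]
Step 28: insert wte at [20, 21, 23, 42, 45] -> counters=[1,1,0,0,1,0,0,0,0,0,0,0,0,1,0,0,0,0,1,0,4,5,1,4,2,0,1,0,0,0,0,0,0,0,0,0,0,0,0,0,0,0,4,0,0,4,0]
Final counters=[1,1,0,0,1,0,0,0,0,0,0,0,0,1,0,0,0,0,1,0,4,5,1,4,2,0,1,0,0,0,0,0,0,0,0,0,0,0,0,0,0,0,4,0,0,4,0] -> counters[18]=1

Answer: 1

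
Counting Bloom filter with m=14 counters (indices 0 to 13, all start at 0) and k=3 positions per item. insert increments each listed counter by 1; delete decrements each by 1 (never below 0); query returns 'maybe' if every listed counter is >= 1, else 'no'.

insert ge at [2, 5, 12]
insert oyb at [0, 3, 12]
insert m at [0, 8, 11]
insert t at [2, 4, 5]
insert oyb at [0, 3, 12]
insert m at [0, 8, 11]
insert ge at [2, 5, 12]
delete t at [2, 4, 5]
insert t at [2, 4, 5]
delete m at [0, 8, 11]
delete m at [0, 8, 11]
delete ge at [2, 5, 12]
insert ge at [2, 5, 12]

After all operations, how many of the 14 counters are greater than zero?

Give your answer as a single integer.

Answer: 6

Derivation:
Step 1: insert ge at [2, 5, 12] -> counters=[0,0,1,0,0,1,0,0,0,0,0,0,1,0]
Step 2: insert oyb at [0, 3, 12] -> counters=[1,0,1,1,0,1,0,0,0,0,0,0,2,0]
Step 3: insert m at [0, 8, 11] -> counters=[2,0,1,1,0,1,0,0,1,0,0,1,2,0]
Step 4: insert t at [2, 4, 5] -> counters=[2,0,2,1,1,2,0,0,1,0,0,1,2,0]
Step 5: insert oyb at [0, 3, 12] -> counters=[3,0,2,2,1,2,0,0,1,0,0,1,3,0]
Step 6: insert m at [0, 8, 11] -> counters=[4,0,2,2,1,2,0,0,2,0,0,2,3,0]
Step 7: insert ge at [2, 5, 12] -> counters=[4,0,3,2,1,3,0,0,2,0,0,2,4,0]
Step 8: delete t at [2, 4, 5] -> counters=[4,0,2,2,0,2,0,0,2,0,0,2,4,0]
Step 9: insert t at [2, 4, 5] -> counters=[4,0,3,2,1,3,0,0,2,0,0,2,4,0]
Step 10: delete m at [0, 8, 11] -> counters=[3,0,3,2,1,3,0,0,1,0,0,1,4,0]
Step 11: delete m at [0, 8, 11] -> counters=[2,0,3,2,1,3,0,0,0,0,0,0,4,0]
Step 12: delete ge at [2, 5, 12] -> counters=[2,0,2,2,1,2,0,0,0,0,0,0,3,0]
Step 13: insert ge at [2, 5, 12] -> counters=[2,0,3,2,1,3,0,0,0,0,0,0,4,0]
Final counters=[2,0,3,2,1,3,0,0,0,0,0,0,4,0] -> 6 nonzero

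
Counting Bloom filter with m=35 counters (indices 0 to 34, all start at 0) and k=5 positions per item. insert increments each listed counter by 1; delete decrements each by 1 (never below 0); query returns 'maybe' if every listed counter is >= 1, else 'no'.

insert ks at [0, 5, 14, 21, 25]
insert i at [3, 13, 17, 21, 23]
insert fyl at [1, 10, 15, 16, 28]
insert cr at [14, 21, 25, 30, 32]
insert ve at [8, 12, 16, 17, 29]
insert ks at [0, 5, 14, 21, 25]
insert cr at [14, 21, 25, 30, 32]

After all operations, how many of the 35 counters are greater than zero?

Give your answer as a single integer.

Step 1: insert ks at [0, 5, 14, 21, 25] -> counters=[1,0,0,0,0,1,0,0,0,0,0,0,0,0,1,0,0,0,0,0,0,1,0,0,0,1,0,0,0,0,0,0,0,0,0]
Step 2: insert i at [3, 13, 17, 21, 23] -> counters=[1,0,0,1,0,1,0,0,0,0,0,0,0,1,1,0,0,1,0,0,0,2,0,1,0,1,0,0,0,0,0,0,0,0,0]
Step 3: insert fyl at [1, 10, 15, 16, 28] -> counters=[1,1,0,1,0,1,0,0,0,0,1,0,0,1,1,1,1,1,0,0,0,2,0,1,0,1,0,0,1,0,0,0,0,0,0]
Step 4: insert cr at [14, 21, 25, 30, 32] -> counters=[1,1,0,1,0,1,0,0,0,0,1,0,0,1,2,1,1,1,0,0,0,3,0,1,0,2,0,0,1,0,1,0,1,0,0]
Step 5: insert ve at [8, 12, 16, 17, 29] -> counters=[1,1,0,1,0,1,0,0,1,0,1,0,1,1,2,1,2,2,0,0,0,3,0,1,0,2,0,0,1,1,1,0,1,0,0]
Step 6: insert ks at [0, 5, 14, 21, 25] -> counters=[2,1,0,1,0,2,0,0,1,0,1,0,1,1,3,1,2,2,0,0,0,4,0,1,0,3,0,0,1,1,1,0,1,0,0]
Step 7: insert cr at [14, 21, 25, 30, 32] -> counters=[2,1,0,1,0,2,0,0,1,0,1,0,1,1,4,1,2,2,0,0,0,5,0,1,0,4,0,0,1,1,2,0,2,0,0]
Final counters=[2,1,0,1,0,2,0,0,1,0,1,0,1,1,4,1,2,2,0,0,0,5,0,1,0,4,0,0,1,1,2,0,2,0,0] -> 19 nonzero

Answer: 19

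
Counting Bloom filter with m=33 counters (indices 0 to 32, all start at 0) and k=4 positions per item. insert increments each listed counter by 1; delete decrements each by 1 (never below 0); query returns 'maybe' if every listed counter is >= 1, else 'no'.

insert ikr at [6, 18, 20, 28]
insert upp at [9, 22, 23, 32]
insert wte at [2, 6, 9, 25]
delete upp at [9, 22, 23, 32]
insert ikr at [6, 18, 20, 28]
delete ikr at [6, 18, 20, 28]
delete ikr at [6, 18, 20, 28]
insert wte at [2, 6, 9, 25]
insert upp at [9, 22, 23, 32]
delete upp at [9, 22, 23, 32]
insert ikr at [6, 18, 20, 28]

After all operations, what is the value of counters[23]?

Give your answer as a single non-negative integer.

Step 1: insert ikr at [6, 18, 20, 28] -> counters=[0,0,0,0,0,0,1,0,0,0,0,0,0,0,0,0,0,0,1,0,1,0,0,0,0,0,0,0,1,0,0,0,0]
Step 2: insert upp at [9, 22, 23, 32] -> counters=[0,0,0,0,0,0,1,0,0,1,0,0,0,0,0,0,0,0,1,0,1,0,1,1,0,0,0,0,1,0,0,0,1]
Step 3: insert wte at [2, 6, 9, 25] -> counters=[0,0,1,0,0,0,2,0,0,2,0,0,0,0,0,0,0,0,1,0,1,0,1,1,0,1,0,0,1,0,0,0,1]
Step 4: delete upp at [9, 22, 23, 32] -> counters=[0,0,1,0,0,0,2,0,0,1,0,0,0,0,0,0,0,0,1,0,1,0,0,0,0,1,0,0,1,0,0,0,0]
Step 5: insert ikr at [6, 18, 20, 28] -> counters=[0,0,1,0,0,0,3,0,0,1,0,0,0,0,0,0,0,0,2,0,2,0,0,0,0,1,0,0,2,0,0,0,0]
Step 6: delete ikr at [6, 18, 20, 28] -> counters=[0,0,1,0,0,0,2,0,0,1,0,0,0,0,0,0,0,0,1,0,1,0,0,0,0,1,0,0,1,0,0,0,0]
Step 7: delete ikr at [6, 18, 20, 28] -> counters=[0,0,1,0,0,0,1,0,0,1,0,0,0,0,0,0,0,0,0,0,0,0,0,0,0,1,0,0,0,0,0,0,0]
Step 8: insert wte at [2, 6, 9, 25] -> counters=[0,0,2,0,0,0,2,0,0,2,0,0,0,0,0,0,0,0,0,0,0,0,0,0,0,2,0,0,0,0,0,0,0]
Step 9: insert upp at [9, 22, 23, 32] -> counters=[0,0,2,0,0,0,2,0,0,3,0,0,0,0,0,0,0,0,0,0,0,0,1,1,0,2,0,0,0,0,0,0,1]
Step 10: delete upp at [9, 22, 23, 32] -> counters=[0,0,2,0,0,0,2,0,0,2,0,0,0,0,0,0,0,0,0,0,0,0,0,0,0,2,0,0,0,0,0,0,0]
Step 11: insert ikr at [6, 18, 20, 28] -> counters=[0,0,2,0,0,0,3,0,0,2,0,0,0,0,0,0,0,0,1,0,1,0,0,0,0,2,0,0,1,0,0,0,0]
Final counters=[0,0,2,0,0,0,3,0,0,2,0,0,0,0,0,0,0,0,1,0,1,0,0,0,0,2,0,0,1,0,0,0,0] -> counters[23]=0

Answer: 0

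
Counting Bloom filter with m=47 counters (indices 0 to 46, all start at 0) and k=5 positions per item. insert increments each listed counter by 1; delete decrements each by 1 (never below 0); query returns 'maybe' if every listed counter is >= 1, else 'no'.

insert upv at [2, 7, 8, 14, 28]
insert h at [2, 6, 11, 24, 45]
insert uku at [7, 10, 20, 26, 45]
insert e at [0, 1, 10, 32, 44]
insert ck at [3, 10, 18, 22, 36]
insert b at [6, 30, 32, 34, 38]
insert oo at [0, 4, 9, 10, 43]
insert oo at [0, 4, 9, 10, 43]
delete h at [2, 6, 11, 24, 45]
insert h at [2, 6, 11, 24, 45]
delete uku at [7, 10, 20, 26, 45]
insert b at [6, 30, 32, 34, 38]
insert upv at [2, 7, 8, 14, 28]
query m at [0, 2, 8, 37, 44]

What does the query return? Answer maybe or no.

Answer: no

Derivation:
Step 1: insert upv at [2, 7, 8, 14, 28] -> counters=[0,0,1,0,0,0,0,1,1,0,0,0,0,0,1,0,0,0,0,0,0,0,0,0,0,0,0,0,1,0,0,0,0,0,0,0,0,0,0,0,0,0,0,0,0,0,0]
Step 2: insert h at [2, 6, 11, 24, 45] -> counters=[0,0,2,0,0,0,1,1,1,0,0,1,0,0,1,0,0,0,0,0,0,0,0,0,1,0,0,0,1,0,0,0,0,0,0,0,0,0,0,0,0,0,0,0,0,1,0]
Step 3: insert uku at [7, 10, 20, 26, 45] -> counters=[0,0,2,0,0,0,1,2,1,0,1,1,0,0,1,0,0,0,0,0,1,0,0,0,1,0,1,0,1,0,0,0,0,0,0,0,0,0,0,0,0,0,0,0,0,2,0]
Step 4: insert e at [0, 1, 10, 32, 44] -> counters=[1,1,2,0,0,0,1,2,1,0,2,1,0,0,1,0,0,0,0,0,1,0,0,0,1,0,1,0,1,0,0,0,1,0,0,0,0,0,0,0,0,0,0,0,1,2,0]
Step 5: insert ck at [3, 10, 18, 22, 36] -> counters=[1,1,2,1,0,0,1,2,1,0,3,1,0,0,1,0,0,0,1,0,1,0,1,0,1,0,1,0,1,0,0,0,1,0,0,0,1,0,0,0,0,0,0,0,1,2,0]
Step 6: insert b at [6, 30, 32, 34, 38] -> counters=[1,1,2,1,0,0,2,2,1,0,3,1,0,0,1,0,0,0,1,0,1,0,1,0,1,0,1,0,1,0,1,0,2,0,1,0,1,0,1,0,0,0,0,0,1,2,0]
Step 7: insert oo at [0, 4, 9, 10, 43] -> counters=[2,1,2,1,1,0,2,2,1,1,4,1,0,0,1,0,0,0,1,0,1,0,1,0,1,0,1,0,1,0,1,0,2,0,1,0,1,0,1,0,0,0,0,1,1,2,0]
Step 8: insert oo at [0, 4, 9, 10, 43] -> counters=[3,1,2,1,2,0,2,2,1,2,5,1,0,0,1,0,0,0,1,0,1,0,1,0,1,0,1,0,1,0,1,0,2,0,1,0,1,0,1,0,0,0,0,2,1,2,0]
Step 9: delete h at [2, 6, 11, 24, 45] -> counters=[3,1,1,1,2,0,1,2,1,2,5,0,0,0,1,0,0,0,1,0,1,0,1,0,0,0,1,0,1,0,1,0,2,0,1,0,1,0,1,0,0,0,0,2,1,1,0]
Step 10: insert h at [2, 6, 11, 24, 45] -> counters=[3,1,2,1,2,0,2,2,1,2,5,1,0,0,1,0,0,0,1,0,1,0,1,0,1,0,1,0,1,0,1,0,2,0,1,0,1,0,1,0,0,0,0,2,1,2,0]
Step 11: delete uku at [7, 10, 20, 26, 45] -> counters=[3,1,2,1,2,0,2,1,1,2,4,1,0,0,1,0,0,0,1,0,0,0,1,0,1,0,0,0,1,0,1,0,2,0,1,0,1,0,1,0,0,0,0,2,1,1,0]
Step 12: insert b at [6, 30, 32, 34, 38] -> counters=[3,1,2,1,2,0,3,1,1,2,4,1,0,0,1,0,0,0,1,0,0,0,1,0,1,0,0,0,1,0,2,0,3,0,2,0,1,0,2,0,0,0,0,2,1,1,0]
Step 13: insert upv at [2, 7, 8, 14, 28] -> counters=[3,1,3,1,2,0,3,2,2,2,4,1,0,0,2,0,0,0,1,0,0,0,1,0,1,0,0,0,2,0,2,0,3,0,2,0,1,0,2,0,0,0,0,2,1,1,0]
Query m: check counters[0]=3 counters[2]=3 counters[8]=2 counters[37]=0 counters[44]=1 -> no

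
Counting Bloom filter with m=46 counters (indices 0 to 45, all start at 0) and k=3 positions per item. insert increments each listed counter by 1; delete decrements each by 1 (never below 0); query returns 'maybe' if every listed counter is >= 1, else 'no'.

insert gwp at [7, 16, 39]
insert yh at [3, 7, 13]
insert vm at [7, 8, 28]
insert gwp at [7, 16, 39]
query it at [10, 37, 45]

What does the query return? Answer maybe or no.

Step 1: insert gwp at [7, 16, 39] -> counters=[0,0,0,0,0,0,0,1,0,0,0,0,0,0,0,0,1,0,0,0,0,0,0,0,0,0,0,0,0,0,0,0,0,0,0,0,0,0,0,1,0,0,0,0,0,0]
Step 2: insert yh at [3, 7, 13] -> counters=[0,0,0,1,0,0,0,2,0,0,0,0,0,1,0,0,1,0,0,0,0,0,0,0,0,0,0,0,0,0,0,0,0,0,0,0,0,0,0,1,0,0,0,0,0,0]
Step 3: insert vm at [7, 8, 28] -> counters=[0,0,0,1,0,0,0,3,1,0,0,0,0,1,0,0,1,0,0,0,0,0,0,0,0,0,0,0,1,0,0,0,0,0,0,0,0,0,0,1,0,0,0,0,0,0]
Step 4: insert gwp at [7, 16, 39] -> counters=[0,0,0,1,0,0,0,4,1,0,0,0,0,1,0,0,2,0,0,0,0,0,0,0,0,0,0,0,1,0,0,0,0,0,0,0,0,0,0,2,0,0,0,0,0,0]
Query it: check counters[10]=0 counters[37]=0 counters[45]=0 -> no

Answer: no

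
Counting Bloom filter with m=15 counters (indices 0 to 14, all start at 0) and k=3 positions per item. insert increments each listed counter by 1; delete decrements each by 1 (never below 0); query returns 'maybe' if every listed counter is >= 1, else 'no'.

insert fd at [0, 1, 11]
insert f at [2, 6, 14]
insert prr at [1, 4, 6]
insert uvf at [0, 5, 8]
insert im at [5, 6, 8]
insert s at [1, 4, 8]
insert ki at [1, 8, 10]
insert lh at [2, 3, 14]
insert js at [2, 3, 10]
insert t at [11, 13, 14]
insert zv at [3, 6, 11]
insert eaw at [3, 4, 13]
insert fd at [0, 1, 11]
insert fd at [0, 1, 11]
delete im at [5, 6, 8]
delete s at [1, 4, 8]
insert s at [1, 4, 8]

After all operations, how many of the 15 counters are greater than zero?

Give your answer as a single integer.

Answer: 12

Derivation:
Step 1: insert fd at [0, 1, 11] -> counters=[1,1,0,0,0,0,0,0,0,0,0,1,0,0,0]
Step 2: insert f at [2, 6, 14] -> counters=[1,1,1,0,0,0,1,0,0,0,0,1,0,0,1]
Step 3: insert prr at [1, 4, 6] -> counters=[1,2,1,0,1,0,2,0,0,0,0,1,0,0,1]
Step 4: insert uvf at [0, 5, 8] -> counters=[2,2,1,0,1,1,2,0,1,0,0,1,0,0,1]
Step 5: insert im at [5, 6, 8] -> counters=[2,2,1,0,1,2,3,0,2,0,0,1,0,0,1]
Step 6: insert s at [1, 4, 8] -> counters=[2,3,1,0,2,2,3,0,3,0,0,1,0,0,1]
Step 7: insert ki at [1, 8, 10] -> counters=[2,4,1,0,2,2,3,0,4,0,1,1,0,0,1]
Step 8: insert lh at [2, 3, 14] -> counters=[2,4,2,1,2,2,3,0,4,0,1,1,0,0,2]
Step 9: insert js at [2, 3, 10] -> counters=[2,4,3,2,2,2,3,0,4,0,2,1,0,0,2]
Step 10: insert t at [11, 13, 14] -> counters=[2,4,3,2,2,2,3,0,4,0,2,2,0,1,3]
Step 11: insert zv at [3, 6, 11] -> counters=[2,4,3,3,2,2,4,0,4,0,2,3,0,1,3]
Step 12: insert eaw at [3, 4, 13] -> counters=[2,4,3,4,3,2,4,0,4,0,2,3,0,2,3]
Step 13: insert fd at [0, 1, 11] -> counters=[3,5,3,4,3,2,4,0,4,0,2,4,0,2,3]
Step 14: insert fd at [0, 1, 11] -> counters=[4,6,3,4,3,2,4,0,4,0,2,5,0,2,3]
Step 15: delete im at [5, 6, 8] -> counters=[4,6,3,4,3,1,3,0,3,0,2,5,0,2,3]
Step 16: delete s at [1, 4, 8] -> counters=[4,5,3,4,2,1,3,0,2,0,2,5,0,2,3]
Step 17: insert s at [1, 4, 8] -> counters=[4,6,3,4,3,1,3,0,3,0,2,5,0,2,3]
Final counters=[4,6,3,4,3,1,3,0,3,0,2,5,0,2,3] -> 12 nonzero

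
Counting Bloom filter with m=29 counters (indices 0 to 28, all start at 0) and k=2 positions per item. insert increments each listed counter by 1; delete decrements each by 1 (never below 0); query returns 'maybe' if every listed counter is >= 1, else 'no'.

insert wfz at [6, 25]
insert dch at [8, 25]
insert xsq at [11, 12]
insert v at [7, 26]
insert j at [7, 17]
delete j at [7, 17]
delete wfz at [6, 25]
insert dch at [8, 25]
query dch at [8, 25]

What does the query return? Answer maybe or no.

Answer: maybe

Derivation:
Step 1: insert wfz at [6, 25] -> counters=[0,0,0,0,0,0,1,0,0,0,0,0,0,0,0,0,0,0,0,0,0,0,0,0,0,1,0,0,0]
Step 2: insert dch at [8, 25] -> counters=[0,0,0,0,0,0,1,0,1,0,0,0,0,0,0,0,0,0,0,0,0,0,0,0,0,2,0,0,0]
Step 3: insert xsq at [11, 12] -> counters=[0,0,0,0,0,0,1,0,1,0,0,1,1,0,0,0,0,0,0,0,0,0,0,0,0,2,0,0,0]
Step 4: insert v at [7, 26] -> counters=[0,0,0,0,0,0,1,1,1,0,0,1,1,0,0,0,0,0,0,0,0,0,0,0,0,2,1,0,0]
Step 5: insert j at [7, 17] -> counters=[0,0,0,0,0,0,1,2,1,0,0,1,1,0,0,0,0,1,0,0,0,0,0,0,0,2,1,0,0]
Step 6: delete j at [7, 17] -> counters=[0,0,0,0,0,0,1,1,1,0,0,1,1,0,0,0,0,0,0,0,0,0,0,0,0,2,1,0,0]
Step 7: delete wfz at [6, 25] -> counters=[0,0,0,0,0,0,0,1,1,0,0,1,1,0,0,0,0,0,0,0,0,0,0,0,0,1,1,0,0]
Step 8: insert dch at [8, 25] -> counters=[0,0,0,0,0,0,0,1,2,0,0,1,1,0,0,0,0,0,0,0,0,0,0,0,0,2,1,0,0]
Query dch: check counters[8]=2 counters[25]=2 -> maybe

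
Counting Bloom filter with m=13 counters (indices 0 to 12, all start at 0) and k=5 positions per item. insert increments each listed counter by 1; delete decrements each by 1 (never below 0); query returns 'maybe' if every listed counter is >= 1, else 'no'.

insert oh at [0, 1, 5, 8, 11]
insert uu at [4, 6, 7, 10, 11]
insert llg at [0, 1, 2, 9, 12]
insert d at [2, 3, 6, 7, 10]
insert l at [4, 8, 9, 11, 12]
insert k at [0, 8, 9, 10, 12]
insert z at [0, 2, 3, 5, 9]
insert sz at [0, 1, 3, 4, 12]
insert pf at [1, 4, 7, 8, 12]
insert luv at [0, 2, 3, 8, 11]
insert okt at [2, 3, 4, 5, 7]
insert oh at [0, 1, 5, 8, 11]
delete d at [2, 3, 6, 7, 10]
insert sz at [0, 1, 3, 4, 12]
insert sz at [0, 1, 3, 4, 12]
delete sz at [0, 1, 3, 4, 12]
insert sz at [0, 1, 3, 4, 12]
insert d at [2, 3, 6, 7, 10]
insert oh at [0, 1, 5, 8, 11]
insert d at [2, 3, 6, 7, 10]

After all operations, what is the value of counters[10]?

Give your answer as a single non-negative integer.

Step 1: insert oh at [0, 1, 5, 8, 11] -> counters=[1,1,0,0,0,1,0,0,1,0,0,1,0]
Step 2: insert uu at [4, 6, 7, 10, 11] -> counters=[1,1,0,0,1,1,1,1,1,0,1,2,0]
Step 3: insert llg at [0, 1, 2, 9, 12] -> counters=[2,2,1,0,1,1,1,1,1,1,1,2,1]
Step 4: insert d at [2, 3, 6, 7, 10] -> counters=[2,2,2,1,1,1,2,2,1,1,2,2,1]
Step 5: insert l at [4, 8, 9, 11, 12] -> counters=[2,2,2,1,2,1,2,2,2,2,2,3,2]
Step 6: insert k at [0, 8, 9, 10, 12] -> counters=[3,2,2,1,2,1,2,2,3,3,3,3,3]
Step 7: insert z at [0, 2, 3, 5, 9] -> counters=[4,2,3,2,2,2,2,2,3,4,3,3,3]
Step 8: insert sz at [0, 1, 3, 4, 12] -> counters=[5,3,3,3,3,2,2,2,3,4,3,3,4]
Step 9: insert pf at [1, 4, 7, 8, 12] -> counters=[5,4,3,3,4,2,2,3,4,4,3,3,5]
Step 10: insert luv at [0, 2, 3, 8, 11] -> counters=[6,4,4,4,4,2,2,3,5,4,3,4,5]
Step 11: insert okt at [2, 3, 4, 5, 7] -> counters=[6,4,5,5,5,3,2,4,5,4,3,4,5]
Step 12: insert oh at [0, 1, 5, 8, 11] -> counters=[7,5,5,5,5,4,2,4,6,4,3,5,5]
Step 13: delete d at [2, 3, 6, 7, 10] -> counters=[7,5,4,4,5,4,1,3,6,4,2,5,5]
Step 14: insert sz at [0, 1, 3, 4, 12] -> counters=[8,6,4,5,6,4,1,3,6,4,2,5,6]
Step 15: insert sz at [0, 1, 3, 4, 12] -> counters=[9,7,4,6,7,4,1,3,6,4,2,5,7]
Step 16: delete sz at [0, 1, 3, 4, 12] -> counters=[8,6,4,5,6,4,1,3,6,4,2,5,6]
Step 17: insert sz at [0, 1, 3, 4, 12] -> counters=[9,7,4,6,7,4,1,3,6,4,2,5,7]
Step 18: insert d at [2, 3, 6, 7, 10] -> counters=[9,7,5,7,7,4,2,4,6,4,3,5,7]
Step 19: insert oh at [0, 1, 5, 8, 11] -> counters=[10,8,5,7,7,5,2,4,7,4,3,6,7]
Step 20: insert d at [2, 3, 6, 7, 10] -> counters=[10,8,6,8,7,5,3,5,7,4,4,6,7]
Final counters=[10,8,6,8,7,5,3,5,7,4,4,6,7] -> counters[10]=4

Answer: 4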